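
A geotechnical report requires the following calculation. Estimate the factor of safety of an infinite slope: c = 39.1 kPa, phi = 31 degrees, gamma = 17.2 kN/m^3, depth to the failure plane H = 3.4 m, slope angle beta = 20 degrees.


Using Fs = c / (gamma*H*sin(beta)*cos(beta)) + tan(phi)/tan(beta)
Cohesion contribution = 39.1 / (17.2*3.4*sin(20)*cos(20))
Cohesion contribution = 2.08033
Friction contribution = tan(31)/tan(20) = 1.65085
Fs = 2.08033 + 1.65085
Fs = 3.731


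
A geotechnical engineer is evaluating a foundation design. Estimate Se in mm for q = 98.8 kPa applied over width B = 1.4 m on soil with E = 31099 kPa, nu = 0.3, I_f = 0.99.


Result: 4.007 mm

Derivation:
Using Se = q * B * (1 - nu^2) * I_f / E
1 - nu^2 = 1 - 0.3^2 = 0.91
Se = 98.8 * 1.4 * 0.91 * 0.99 / 31099
Se = 0.004007 m
Convert to mm: Se = 0.004007 * 1000 = 4.007 mm


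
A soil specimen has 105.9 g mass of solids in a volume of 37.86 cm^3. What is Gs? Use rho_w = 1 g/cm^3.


Result: 2.797

Derivation:
Using Gs = m_s / (V_s * rho_w)
Since rho_w = 1 g/cm^3:
Gs = 105.9 / 37.86
Gs = 2.797


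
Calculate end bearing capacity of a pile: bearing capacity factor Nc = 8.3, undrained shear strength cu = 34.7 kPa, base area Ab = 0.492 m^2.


Using Qb = Nc * cu * Ab
Qb = 8.3 * 34.7 * 0.492
Qb = 141.7 kN


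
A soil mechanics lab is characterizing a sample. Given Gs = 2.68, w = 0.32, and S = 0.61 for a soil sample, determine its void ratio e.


Using the relation e = Gs * w / S
e = 2.68 * 0.32 / 0.61
e = 1.4059


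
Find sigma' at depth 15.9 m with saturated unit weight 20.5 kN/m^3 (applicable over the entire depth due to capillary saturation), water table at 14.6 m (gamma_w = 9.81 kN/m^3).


Total stress = gamma_sat * depth
sigma = 20.5 * 15.9 = 325.95 kPa
Pore water pressure u = gamma_w * (depth - d_wt)
u = 9.81 * (15.9 - 14.6) = 12.753 kPa
Effective stress = sigma - u
sigma' = 325.95 - 12.753 = 313.2 kPa


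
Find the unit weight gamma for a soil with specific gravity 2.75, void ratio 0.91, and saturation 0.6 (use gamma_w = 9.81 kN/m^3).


Using gamma = gamma_w * (Gs + S*e) / (1 + e)
Numerator: Gs + S*e = 2.75 + 0.6*0.91 = 3.296
Denominator: 1 + e = 1 + 0.91 = 1.91
gamma = 9.81 * 3.296 / 1.91
gamma = 16.929 kN/m^3


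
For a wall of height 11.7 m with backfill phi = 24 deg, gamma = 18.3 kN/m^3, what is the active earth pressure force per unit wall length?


Compute active earth pressure coefficient:
Ka = tan^2(45 - phi/2) = tan^2(33.0) = 0.42173
Compute active force:
Pa = 0.5 * Ka * gamma * H^2
Pa = 0.5 * 0.42173 * 18.3 * 11.7^2
Pa = 528.24 kN/m


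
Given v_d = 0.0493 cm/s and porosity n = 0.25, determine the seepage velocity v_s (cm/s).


Using v_s = v_d / n
v_s = 0.0493 / 0.25
v_s = 0.1972 cm/s


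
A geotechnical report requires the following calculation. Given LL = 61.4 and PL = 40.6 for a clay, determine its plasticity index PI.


Result: 20.8

Derivation:
Using PI = LL - PL
PI = 61.4 - 40.6
PI = 20.8


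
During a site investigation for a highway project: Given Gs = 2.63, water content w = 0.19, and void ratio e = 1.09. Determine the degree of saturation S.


Using S = Gs * w / e
S = 2.63 * 0.19 / 1.09
S = 0.4584


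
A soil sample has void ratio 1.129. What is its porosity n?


Using the relation n = e / (1 + e)
n = 1.129 / (1 + 1.129)
n = 1.129 / 2.129
n = 0.5303


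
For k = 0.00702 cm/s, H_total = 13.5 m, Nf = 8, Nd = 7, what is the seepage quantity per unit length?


Convert k to m/s for unit consistency with H:
k = 0.00702 cm/s = 0.00702 / 100 m/s = 7.02e-05 m/s
Using q = k * H * Nf / Nd
Nf / Nd = 8 / 7 = 1.1429
q = 7.02e-05 * 13.5 * 1.1429
q = 0.001083 m^3/s per m


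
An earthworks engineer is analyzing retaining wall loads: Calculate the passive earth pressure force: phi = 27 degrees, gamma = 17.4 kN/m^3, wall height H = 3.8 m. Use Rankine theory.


Result: 334.54 kN/m

Derivation:
Compute passive earth pressure coefficient:
Kp = tan^2(45 + phi/2) = tan^2(58.5) = 2.66294
Compute passive force:
Pp = 0.5 * Kp * gamma * H^2
Pp = 0.5 * 2.66294 * 17.4 * 3.8^2
Pp = 334.54 kN/m


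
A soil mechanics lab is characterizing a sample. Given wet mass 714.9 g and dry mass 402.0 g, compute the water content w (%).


Using w = (m_wet - m_dry) / m_dry * 100
m_wet - m_dry = 714.9 - 402.0 = 312.9 g
w = 312.9 / 402.0 * 100
w = 77.84 %


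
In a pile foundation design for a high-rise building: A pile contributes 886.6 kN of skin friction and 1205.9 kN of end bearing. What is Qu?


Using Qu = Qf + Qb
Qu = 886.6 + 1205.9
Qu = 2092.5 kN


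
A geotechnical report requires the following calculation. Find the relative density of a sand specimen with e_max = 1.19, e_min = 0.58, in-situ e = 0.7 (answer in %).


Using Dr = (e_max - e) / (e_max - e_min) * 100
e_max - e = 1.19 - 0.7 = 0.49
e_max - e_min = 1.19 - 0.58 = 0.61
Dr = 0.49 / 0.61 * 100
Dr = 80.33 %


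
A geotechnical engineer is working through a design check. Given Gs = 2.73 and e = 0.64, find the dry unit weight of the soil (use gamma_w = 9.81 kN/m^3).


Using gamma_d = Gs * gamma_w / (1 + e)
gamma_d = 2.73 * 9.81 / (1 + 0.64)
gamma_d = 2.73 * 9.81 / 1.64
gamma_d = 16.33 kN/m^3


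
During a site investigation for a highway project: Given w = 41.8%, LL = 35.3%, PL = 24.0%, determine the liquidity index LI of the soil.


Result: 1.575

Derivation:
First compute the plasticity index:
PI = LL - PL = 35.3 - 24.0 = 11.3
Then compute the liquidity index:
LI = (w - PL) / PI
LI = (41.8 - 24.0) / 11.3
LI = 1.575


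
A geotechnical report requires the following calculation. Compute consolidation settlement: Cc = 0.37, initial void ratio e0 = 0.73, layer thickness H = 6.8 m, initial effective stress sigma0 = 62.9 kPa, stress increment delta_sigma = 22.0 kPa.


Result: 0.1894 m

Derivation:
Using Sc = Cc * H / (1 + e0) * log10((sigma0 + delta_sigma) / sigma0)
Stress ratio = (62.9 + 22.0) / 62.9 = 1.34976
log10(1.34976) = 0.130257
Cc * H / (1 + e0) = 0.37 * 6.8 / (1 + 0.73) = 1.45434
Sc = 1.45434 * 0.130257
Sc = 0.1894 m


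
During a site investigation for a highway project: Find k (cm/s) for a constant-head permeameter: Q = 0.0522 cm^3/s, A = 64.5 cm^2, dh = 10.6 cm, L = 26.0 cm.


Compute hydraulic gradient:
i = dh / L = 10.6 / 26.0 = 0.407692
Then apply Darcy's law:
k = Q / (A * i)
k = 0.0522 / (64.5 * 0.407692)
k = 0.0522 / 26.2962
k = 0.001985 cm/s


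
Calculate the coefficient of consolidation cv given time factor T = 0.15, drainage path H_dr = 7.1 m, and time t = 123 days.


Using cv = T * H_dr^2 / t
H_dr^2 = 7.1^2 = 50.41
cv = 0.15 * 50.41 / 123
cv = 0.06148 m^2/day


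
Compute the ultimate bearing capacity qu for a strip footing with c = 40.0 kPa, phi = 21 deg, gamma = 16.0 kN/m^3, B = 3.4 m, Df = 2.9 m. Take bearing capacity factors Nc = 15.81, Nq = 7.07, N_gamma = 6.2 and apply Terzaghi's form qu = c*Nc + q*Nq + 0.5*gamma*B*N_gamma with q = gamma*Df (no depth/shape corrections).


Compute qu = c*Nc + gamma*Df*Nq + 0.5*gamma*B*N_gamma
Term 1: 40.0 * 15.81 = 632.4
Term 2: 16.0 * 2.9 * 7.07 = 328.048
Term 3: 0.5 * 16.0 * 3.4 * 6.2 = 168.64
qu = 632.4 + 328.048 + 168.64
qu = 1129.09 kPa


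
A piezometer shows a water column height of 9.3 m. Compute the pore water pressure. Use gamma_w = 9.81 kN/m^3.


Result: 91.23 kPa

Derivation:
Using u = gamma_w * h_w
u = 9.81 * 9.3
u = 91.23 kPa


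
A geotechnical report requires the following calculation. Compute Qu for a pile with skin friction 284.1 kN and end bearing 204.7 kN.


Using Qu = Qf + Qb
Qu = 284.1 + 204.7
Qu = 488.8 kN


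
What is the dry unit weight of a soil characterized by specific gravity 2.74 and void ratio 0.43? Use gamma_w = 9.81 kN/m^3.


Result: 18.797 kN/m^3

Derivation:
Using gamma_d = Gs * gamma_w / (1 + e)
gamma_d = 2.74 * 9.81 / (1 + 0.43)
gamma_d = 2.74 * 9.81 / 1.43
gamma_d = 18.797 kN/m^3


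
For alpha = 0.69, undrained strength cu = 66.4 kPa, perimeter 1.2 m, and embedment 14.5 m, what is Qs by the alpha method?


Result: 797.2 kN

Derivation:
Using Qs = alpha * cu * perimeter * L
Qs = 0.69 * 66.4 * 1.2 * 14.5
Qs = 797.2 kN


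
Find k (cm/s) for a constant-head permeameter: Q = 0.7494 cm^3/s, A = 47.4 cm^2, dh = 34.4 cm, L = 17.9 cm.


Compute hydraulic gradient:
i = dh / L = 34.4 / 17.9 = 1.92179
Then apply Darcy's law:
k = Q / (A * i)
k = 0.7494 / (47.4 * 1.92179)
k = 0.7494 / 91.0927
k = 0.008227 cm/s


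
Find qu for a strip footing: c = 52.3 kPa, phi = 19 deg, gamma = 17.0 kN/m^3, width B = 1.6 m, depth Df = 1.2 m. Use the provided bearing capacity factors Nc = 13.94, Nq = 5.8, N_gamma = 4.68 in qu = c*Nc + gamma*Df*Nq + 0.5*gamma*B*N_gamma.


Compute qu = c*Nc + gamma*Df*Nq + 0.5*gamma*B*N_gamma
Term 1: 52.3 * 13.94 = 729.062
Term 2: 17.0 * 1.2 * 5.8 = 118.32
Term 3: 0.5 * 17.0 * 1.6 * 4.68 = 63.648
qu = 729.062 + 118.32 + 63.648
qu = 911.03 kPa


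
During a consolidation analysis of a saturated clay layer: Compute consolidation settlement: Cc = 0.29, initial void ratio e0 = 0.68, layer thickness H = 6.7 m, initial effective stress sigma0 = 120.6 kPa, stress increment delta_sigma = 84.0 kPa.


Using Sc = Cc * H / (1 + e0) * log10((sigma0 + delta_sigma) / sigma0)
Stress ratio = (120.6 + 84.0) / 120.6 = 1.69652
log10(1.69652) = 0.229558
Cc * H / (1 + e0) = 0.29 * 6.7 / (1 + 0.68) = 1.15655
Sc = 1.15655 * 0.229558
Sc = 0.2655 m


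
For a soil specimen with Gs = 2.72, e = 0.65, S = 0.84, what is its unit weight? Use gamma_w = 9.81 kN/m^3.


Result: 19.418 kN/m^3

Derivation:
Using gamma = gamma_w * (Gs + S*e) / (1 + e)
Numerator: Gs + S*e = 2.72 + 0.84*0.65 = 3.266
Denominator: 1 + e = 1 + 0.65 = 1.65
gamma = 9.81 * 3.266 / 1.65
gamma = 19.418 kN/m^3


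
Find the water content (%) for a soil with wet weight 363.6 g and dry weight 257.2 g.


Result: 41.37 %

Derivation:
Using w = (m_wet - m_dry) / m_dry * 100
m_wet - m_dry = 363.6 - 257.2 = 106.4 g
w = 106.4 / 257.2 * 100
w = 41.37 %


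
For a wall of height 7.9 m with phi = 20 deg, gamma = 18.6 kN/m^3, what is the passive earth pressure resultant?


Result: 1183.81 kN/m

Derivation:
Compute passive earth pressure coefficient:
Kp = tan^2(45 + phi/2) = tan^2(55.0) = 2.039607
Compute passive force:
Pp = 0.5 * Kp * gamma * H^2
Pp = 0.5 * 2.039607 * 18.6 * 7.9^2
Pp = 1183.81 kN/m


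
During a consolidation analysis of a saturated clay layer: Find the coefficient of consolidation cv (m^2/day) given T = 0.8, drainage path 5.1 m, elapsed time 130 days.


Using cv = T * H_dr^2 / t
H_dr^2 = 5.1^2 = 26.01
cv = 0.8 * 26.01 / 130
cv = 0.16006 m^2/day


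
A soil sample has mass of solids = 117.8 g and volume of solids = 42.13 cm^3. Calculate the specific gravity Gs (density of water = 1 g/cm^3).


Using Gs = m_s / (V_s * rho_w)
Since rho_w = 1 g/cm^3:
Gs = 117.8 / 42.13
Gs = 2.796


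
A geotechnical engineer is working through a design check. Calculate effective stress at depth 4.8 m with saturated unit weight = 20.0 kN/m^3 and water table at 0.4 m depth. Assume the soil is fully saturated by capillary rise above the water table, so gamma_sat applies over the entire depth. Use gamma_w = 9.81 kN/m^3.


Total stress = gamma_sat * depth
sigma = 20.0 * 4.8 = 96.0 kPa
Pore water pressure u = gamma_w * (depth - d_wt)
u = 9.81 * (4.8 - 0.4) = 43.164 kPa
Effective stress = sigma - u
sigma' = 96.0 - 43.164 = 52.84 kPa


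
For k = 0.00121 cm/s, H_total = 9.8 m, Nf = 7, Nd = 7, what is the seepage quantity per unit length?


Convert k to m/s for unit consistency with H:
k = 0.00121 cm/s = 0.00121 / 100 m/s = 1.21e-05 m/s
Using q = k * H * Nf / Nd
Nf / Nd = 7 / 7 = 1.0
q = 1.21e-05 * 9.8 * 1.0
q = 0.0001186 m^3/s per m


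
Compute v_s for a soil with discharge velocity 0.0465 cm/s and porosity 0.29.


Using v_s = v_d / n
v_s = 0.0465 / 0.29
v_s = 0.16034 cm/s


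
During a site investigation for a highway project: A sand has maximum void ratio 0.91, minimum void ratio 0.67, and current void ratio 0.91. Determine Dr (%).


Using Dr = (e_max - e) / (e_max - e_min) * 100
e_max - e = 0.91 - 0.91 = 0.0
e_max - e_min = 0.91 - 0.67 = 0.24
Dr = 0.0 / 0.24 * 100
Dr = 0.0 %


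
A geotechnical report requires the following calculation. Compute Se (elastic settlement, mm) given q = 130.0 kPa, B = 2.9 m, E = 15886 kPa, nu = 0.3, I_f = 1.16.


Using Se = q * B * (1 - nu^2) * I_f / E
1 - nu^2 = 1 - 0.3^2 = 0.91
Se = 130.0 * 2.9 * 0.91 * 1.16 / 15886
Se = 0.025051 m
Convert to mm: Se = 0.025051 * 1000 = 25.051 mm


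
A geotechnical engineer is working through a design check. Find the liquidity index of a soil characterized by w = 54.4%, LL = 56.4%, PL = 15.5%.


Result: 0.951

Derivation:
First compute the plasticity index:
PI = LL - PL = 56.4 - 15.5 = 40.9
Then compute the liquidity index:
LI = (w - PL) / PI
LI = (54.4 - 15.5) / 40.9
LI = 0.951


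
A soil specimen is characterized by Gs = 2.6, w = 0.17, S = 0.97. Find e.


Using the relation e = Gs * w / S
e = 2.6 * 0.17 / 0.97
e = 0.4557


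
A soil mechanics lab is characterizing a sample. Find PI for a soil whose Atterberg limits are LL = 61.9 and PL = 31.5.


Using PI = LL - PL
PI = 61.9 - 31.5
PI = 30.4


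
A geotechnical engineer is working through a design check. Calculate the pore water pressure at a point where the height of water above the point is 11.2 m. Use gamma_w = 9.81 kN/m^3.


Using u = gamma_w * h_w
u = 9.81 * 11.2
u = 109.87 kPa


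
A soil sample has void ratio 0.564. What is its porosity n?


Using the relation n = e / (1 + e)
n = 0.564 / (1 + 0.564)
n = 0.564 / 1.564
n = 0.3606


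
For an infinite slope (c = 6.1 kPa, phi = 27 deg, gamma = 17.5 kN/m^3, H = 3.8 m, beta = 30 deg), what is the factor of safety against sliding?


Using Fs = c / (gamma*H*sin(beta)*cos(beta)) + tan(phi)/tan(beta)
Cohesion contribution = 6.1 / (17.5*3.8*sin(30)*cos(30))
Cohesion contribution = 0.21184
Friction contribution = tan(27)/tan(30) = 0.882524
Fs = 0.21184 + 0.882524
Fs = 1.094


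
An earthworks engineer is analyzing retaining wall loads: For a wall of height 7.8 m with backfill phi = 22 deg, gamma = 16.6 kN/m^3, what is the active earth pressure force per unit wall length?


Compute active earth pressure coefficient:
Ka = tan^2(45 - phi/2) = tan^2(34.0) = 0.454962
Compute active force:
Pa = 0.5 * Ka * gamma * H^2
Pa = 0.5 * 0.454962 * 16.6 * 7.8^2
Pa = 229.74 kN/m


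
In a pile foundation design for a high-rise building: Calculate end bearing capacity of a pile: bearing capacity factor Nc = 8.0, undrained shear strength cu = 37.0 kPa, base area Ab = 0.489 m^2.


Result: 144.74 kN

Derivation:
Using Qb = Nc * cu * Ab
Qb = 8.0 * 37.0 * 0.489
Qb = 144.74 kN


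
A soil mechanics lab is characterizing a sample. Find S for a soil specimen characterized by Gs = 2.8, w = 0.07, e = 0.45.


Using S = Gs * w / e
S = 2.8 * 0.07 / 0.45
S = 0.4356


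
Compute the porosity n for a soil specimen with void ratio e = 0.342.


Using the relation n = e / (1 + e)
n = 0.342 / (1 + 0.342)
n = 0.342 / 1.342
n = 0.2548


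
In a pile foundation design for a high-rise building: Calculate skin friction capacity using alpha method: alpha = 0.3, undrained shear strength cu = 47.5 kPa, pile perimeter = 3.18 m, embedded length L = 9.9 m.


Using Qs = alpha * cu * perimeter * L
Qs = 0.3 * 47.5 * 3.18 * 9.9
Qs = 448.62 kN


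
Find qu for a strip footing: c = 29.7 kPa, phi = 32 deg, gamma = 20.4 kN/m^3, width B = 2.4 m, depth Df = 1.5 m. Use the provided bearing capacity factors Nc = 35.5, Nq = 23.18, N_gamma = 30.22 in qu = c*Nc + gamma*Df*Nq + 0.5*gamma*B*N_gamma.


Result: 2503.44 kPa

Derivation:
Compute qu = c*Nc + gamma*Df*Nq + 0.5*gamma*B*N_gamma
Term 1: 29.7 * 35.5 = 1054.35
Term 2: 20.4 * 1.5 * 23.18 = 709.308
Term 3: 0.5 * 20.4 * 2.4 * 30.22 = 739.7856
qu = 1054.35 + 709.308 + 739.7856
qu = 2503.44 kPa


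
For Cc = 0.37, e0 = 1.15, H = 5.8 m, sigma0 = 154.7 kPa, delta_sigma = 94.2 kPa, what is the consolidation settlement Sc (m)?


Result: 0.2062 m

Derivation:
Using Sc = Cc * H / (1 + e0) * log10((sigma0 + delta_sigma) / sigma0)
Stress ratio = (154.7 + 94.2) / 154.7 = 1.60892
log10(1.60892) = 0.206535
Cc * H / (1 + e0) = 0.37 * 5.8 / (1 + 1.15) = 0.99814
Sc = 0.99814 * 0.206535
Sc = 0.2062 m


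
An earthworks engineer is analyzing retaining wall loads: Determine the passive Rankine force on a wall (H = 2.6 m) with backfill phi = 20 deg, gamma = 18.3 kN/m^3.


Compute passive earth pressure coefficient:
Kp = tan^2(45 + phi/2) = tan^2(55.0) = 2.039607
Compute passive force:
Pp = 0.5 * Kp * gamma * H^2
Pp = 0.5 * 2.039607 * 18.3 * 2.6^2
Pp = 126.16 kN/m


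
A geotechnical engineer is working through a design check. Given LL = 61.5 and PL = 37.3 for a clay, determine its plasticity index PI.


Using PI = LL - PL
PI = 61.5 - 37.3
PI = 24.2


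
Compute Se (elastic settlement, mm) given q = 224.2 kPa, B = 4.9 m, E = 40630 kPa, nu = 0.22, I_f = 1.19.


Using Se = q * B * (1 - nu^2) * I_f / E
1 - nu^2 = 1 - 0.22^2 = 0.9516
Se = 224.2 * 4.9 * 0.9516 * 1.19 / 40630
Se = 0.030619 m
Convert to mm: Se = 0.030619 * 1000 = 30.619 mm


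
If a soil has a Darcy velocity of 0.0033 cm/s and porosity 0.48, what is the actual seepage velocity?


Result: 0.00688 cm/s

Derivation:
Using v_s = v_d / n
v_s = 0.0033 / 0.48
v_s = 0.00688 cm/s


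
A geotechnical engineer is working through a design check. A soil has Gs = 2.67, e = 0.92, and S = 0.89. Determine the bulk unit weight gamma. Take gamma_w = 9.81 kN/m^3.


Result: 17.826 kN/m^3

Derivation:
Using gamma = gamma_w * (Gs + S*e) / (1 + e)
Numerator: Gs + S*e = 2.67 + 0.89*0.92 = 3.4888
Denominator: 1 + e = 1 + 0.92 = 1.92
gamma = 9.81 * 3.4888 / 1.92
gamma = 17.826 kN/m^3


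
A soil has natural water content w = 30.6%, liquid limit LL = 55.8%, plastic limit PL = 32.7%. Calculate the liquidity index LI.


Result: -0.091

Derivation:
First compute the plasticity index:
PI = LL - PL = 55.8 - 32.7 = 23.1
Then compute the liquidity index:
LI = (w - PL) / PI
LI = (30.6 - 32.7) / 23.1
LI = -0.091


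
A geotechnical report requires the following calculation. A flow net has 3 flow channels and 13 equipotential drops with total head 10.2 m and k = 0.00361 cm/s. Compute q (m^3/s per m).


Result: 8.497e-05 m^3/s per m

Derivation:
Convert k to m/s for unit consistency with H:
k = 0.00361 cm/s = 0.00361 / 100 m/s = 3.61e-05 m/s
Using q = k * H * Nf / Nd
Nf / Nd = 3 / 13 = 0.2308
q = 3.61e-05 * 10.2 * 0.2308
q = 8.497e-05 m^3/s per m


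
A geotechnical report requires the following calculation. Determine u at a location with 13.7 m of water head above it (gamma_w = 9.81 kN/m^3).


Result: 134.4 kPa

Derivation:
Using u = gamma_w * h_w
u = 9.81 * 13.7
u = 134.4 kPa


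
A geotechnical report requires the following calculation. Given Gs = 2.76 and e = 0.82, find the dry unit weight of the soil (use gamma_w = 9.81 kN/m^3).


Using gamma_d = Gs * gamma_w / (1 + e)
gamma_d = 2.76 * 9.81 / (1 + 0.82)
gamma_d = 2.76 * 9.81 / 1.82
gamma_d = 14.877 kN/m^3


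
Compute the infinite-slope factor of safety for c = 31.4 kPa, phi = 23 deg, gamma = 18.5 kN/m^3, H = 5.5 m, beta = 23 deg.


Result: 1.858

Derivation:
Using Fs = c / (gamma*H*sin(beta)*cos(beta)) + tan(phi)/tan(beta)
Cohesion contribution = 31.4 / (18.5*5.5*sin(23)*cos(23))
Cohesion contribution = 0.858008
Friction contribution = tan(23)/tan(23) = 1
Fs = 0.858008 + 1
Fs = 1.858


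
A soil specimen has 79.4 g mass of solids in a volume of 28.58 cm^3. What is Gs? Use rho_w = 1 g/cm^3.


Result: 2.778

Derivation:
Using Gs = m_s / (V_s * rho_w)
Since rho_w = 1 g/cm^3:
Gs = 79.4 / 28.58
Gs = 2.778


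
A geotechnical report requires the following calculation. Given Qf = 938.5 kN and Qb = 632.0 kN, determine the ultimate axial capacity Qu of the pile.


Result: 1570.5 kN

Derivation:
Using Qu = Qf + Qb
Qu = 938.5 + 632.0
Qu = 1570.5 kN


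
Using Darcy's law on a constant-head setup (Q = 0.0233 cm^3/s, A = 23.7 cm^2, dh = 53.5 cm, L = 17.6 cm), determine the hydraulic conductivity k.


Compute hydraulic gradient:
i = dh / L = 53.5 / 17.6 = 3.03977
Then apply Darcy's law:
k = Q / (A * i)
k = 0.0233 / (23.7 * 3.03977)
k = 0.0233 / 72.0426
k = 0.000323 cm/s


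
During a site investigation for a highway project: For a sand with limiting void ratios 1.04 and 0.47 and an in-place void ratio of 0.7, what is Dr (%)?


Using Dr = (e_max - e) / (e_max - e_min) * 100
e_max - e = 1.04 - 0.7 = 0.34
e_max - e_min = 1.04 - 0.47 = 0.57
Dr = 0.34 / 0.57 * 100
Dr = 59.65 %


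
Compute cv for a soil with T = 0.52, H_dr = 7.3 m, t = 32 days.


Using cv = T * H_dr^2 / t
H_dr^2 = 7.3^2 = 53.29
cv = 0.52 * 53.29 / 32
cv = 0.86596 m^2/day


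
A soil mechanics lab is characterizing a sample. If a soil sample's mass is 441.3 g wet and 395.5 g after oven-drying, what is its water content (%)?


Using w = (m_wet - m_dry) / m_dry * 100
m_wet - m_dry = 441.3 - 395.5 = 45.8 g
w = 45.8 / 395.5 * 100
w = 11.58 %


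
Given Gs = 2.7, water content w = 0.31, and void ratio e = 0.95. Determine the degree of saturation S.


Result: 0.8811

Derivation:
Using S = Gs * w / e
S = 2.7 * 0.31 / 0.95
S = 0.8811


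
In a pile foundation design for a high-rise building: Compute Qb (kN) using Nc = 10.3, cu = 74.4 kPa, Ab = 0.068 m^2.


Using Qb = Nc * cu * Ab
Qb = 10.3 * 74.4 * 0.068
Qb = 52.11 kN


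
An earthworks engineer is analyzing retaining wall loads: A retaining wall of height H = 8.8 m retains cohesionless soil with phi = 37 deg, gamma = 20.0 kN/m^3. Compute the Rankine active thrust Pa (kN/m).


Compute active earth pressure coefficient:
Ka = tan^2(45 - phi/2) = tan^2(26.5) = 0.248584
Compute active force:
Pa = 0.5 * Ka * gamma * H^2
Pa = 0.5 * 0.248584 * 20.0 * 8.8^2
Pa = 192.5 kN/m


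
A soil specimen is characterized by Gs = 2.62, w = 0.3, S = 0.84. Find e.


Using the relation e = Gs * w / S
e = 2.62 * 0.3 / 0.84
e = 0.9357


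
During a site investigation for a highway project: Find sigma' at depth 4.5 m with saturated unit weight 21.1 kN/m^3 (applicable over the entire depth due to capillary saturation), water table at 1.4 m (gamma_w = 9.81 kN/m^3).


Total stress = gamma_sat * depth
sigma = 21.1 * 4.5 = 94.95 kPa
Pore water pressure u = gamma_w * (depth - d_wt)
u = 9.81 * (4.5 - 1.4) = 30.411 kPa
Effective stress = sigma - u
sigma' = 94.95 - 30.411 = 64.54 kPa


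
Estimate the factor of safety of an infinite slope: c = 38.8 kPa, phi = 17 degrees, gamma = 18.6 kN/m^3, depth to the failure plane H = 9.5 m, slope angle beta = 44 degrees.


Result: 0.756

Derivation:
Using Fs = c / (gamma*H*sin(beta)*cos(beta)) + tan(phi)/tan(beta)
Cohesion contribution = 38.8 / (18.6*9.5*sin(44)*cos(44))
Cohesion contribution = 0.43943
Friction contribution = tan(17)/tan(44) = 0.316593
Fs = 0.43943 + 0.316593
Fs = 0.756


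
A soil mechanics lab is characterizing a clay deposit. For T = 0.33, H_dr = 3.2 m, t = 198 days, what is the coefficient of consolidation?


Using cv = T * H_dr^2 / t
H_dr^2 = 3.2^2 = 10.24
cv = 0.33 * 10.24 / 198
cv = 0.01707 m^2/day


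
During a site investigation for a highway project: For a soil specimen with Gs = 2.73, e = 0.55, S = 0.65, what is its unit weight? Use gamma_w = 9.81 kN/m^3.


Using gamma = gamma_w * (Gs + S*e) / (1 + e)
Numerator: Gs + S*e = 2.73 + 0.65*0.55 = 3.0875
Denominator: 1 + e = 1 + 0.55 = 1.55
gamma = 9.81 * 3.0875 / 1.55
gamma = 19.541 kN/m^3


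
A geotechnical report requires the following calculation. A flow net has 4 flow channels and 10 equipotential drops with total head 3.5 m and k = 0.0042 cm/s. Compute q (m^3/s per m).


Convert k to m/s for unit consistency with H:
k = 0.0042 cm/s = 0.0042 / 100 m/s = 4.2e-05 m/s
Using q = k * H * Nf / Nd
Nf / Nd = 4 / 10 = 0.4
q = 4.2e-05 * 3.5 * 0.4
q = 5.88e-05 m^3/s per m


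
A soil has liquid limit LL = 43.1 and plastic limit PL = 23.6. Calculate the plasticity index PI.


Result: 19.5

Derivation:
Using PI = LL - PL
PI = 43.1 - 23.6
PI = 19.5


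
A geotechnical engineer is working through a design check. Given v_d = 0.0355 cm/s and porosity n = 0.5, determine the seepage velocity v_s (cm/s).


Result: 0.071 cm/s

Derivation:
Using v_s = v_d / n
v_s = 0.0355 / 0.5
v_s = 0.071 cm/s


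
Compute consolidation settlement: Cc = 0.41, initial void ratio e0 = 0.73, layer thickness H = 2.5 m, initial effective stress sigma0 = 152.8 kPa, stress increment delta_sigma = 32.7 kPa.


Using Sc = Cc * H / (1 + e0) * log10((sigma0 + delta_sigma) / sigma0)
Stress ratio = (152.8 + 32.7) / 152.8 = 1.21401
log10(1.21401) = 0.0842206
Cc * H / (1 + e0) = 0.41 * 2.5 / (1 + 0.73) = 0.592486
Sc = 0.592486 * 0.0842206
Sc = 0.0499 m


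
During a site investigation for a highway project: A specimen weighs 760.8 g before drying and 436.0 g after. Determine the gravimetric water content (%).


Using w = (m_wet - m_dry) / m_dry * 100
m_wet - m_dry = 760.8 - 436.0 = 324.8 g
w = 324.8 / 436.0 * 100
w = 74.5 %


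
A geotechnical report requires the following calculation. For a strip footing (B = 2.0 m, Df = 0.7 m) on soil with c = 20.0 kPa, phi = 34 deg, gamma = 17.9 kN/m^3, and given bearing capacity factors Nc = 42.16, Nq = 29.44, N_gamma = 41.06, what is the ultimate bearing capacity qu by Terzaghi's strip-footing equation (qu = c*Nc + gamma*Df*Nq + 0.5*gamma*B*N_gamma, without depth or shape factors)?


Compute qu = c*Nc + gamma*Df*Nq + 0.5*gamma*B*N_gamma
Term 1: 20.0 * 42.16 = 843.2
Term 2: 17.9 * 0.7 * 29.44 = 368.8832
Term 3: 0.5 * 17.9 * 2.0 * 41.06 = 734.974
qu = 843.2 + 368.8832 + 734.974
qu = 1947.06 kPa


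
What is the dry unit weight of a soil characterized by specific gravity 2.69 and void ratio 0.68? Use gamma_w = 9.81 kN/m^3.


Using gamma_d = Gs * gamma_w / (1 + e)
gamma_d = 2.69 * 9.81 / (1 + 0.68)
gamma_d = 2.69 * 9.81 / 1.68
gamma_d = 15.708 kN/m^3


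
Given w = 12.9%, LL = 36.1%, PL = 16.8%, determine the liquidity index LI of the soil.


First compute the plasticity index:
PI = LL - PL = 36.1 - 16.8 = 19.3
Then compute the liquidity index:
LI = (w - PL) / PI
LI = (12.9 - 16.8) / 19.3
LI = -0.202


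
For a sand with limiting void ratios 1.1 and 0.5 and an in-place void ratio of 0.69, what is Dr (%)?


Using Dr = (e_max - e) / (e_max - e_min) * 100
e_max - e = 1.1 - 0.69 = 0.41
e_max - e_min = 1.1 - 0.5 = 0.6
Dr = 0.41 / 0.6 * 100
Dr = 68.33 %


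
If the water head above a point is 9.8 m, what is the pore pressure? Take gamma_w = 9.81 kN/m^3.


Result: 96.14 kPa

Derivation:
Using u = gamma_w * h_w
u = 9.81 * 9.8
u = 96.14 kPa


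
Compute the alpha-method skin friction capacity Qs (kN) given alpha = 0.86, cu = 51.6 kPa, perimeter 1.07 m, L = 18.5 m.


Result: 878.42 kN

Derivation:
Using Qs = alpha * cu * perimeter * L
Qs = 0.86 * 51.6 * 1.07 * 18.5
Qs = 878.42 kN


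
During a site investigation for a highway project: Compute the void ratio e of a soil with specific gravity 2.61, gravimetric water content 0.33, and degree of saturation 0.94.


Using the relation e = Gs * w / S
e = 2.61 * 0.33 / 0.94
e = 0.9163


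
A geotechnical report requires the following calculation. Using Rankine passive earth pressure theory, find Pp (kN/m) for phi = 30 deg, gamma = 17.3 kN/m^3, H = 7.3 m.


Compute passive earth pressure coefficient:
Kp = tan^2(45 + phi/2) = tan^2(60.0) = 3
Compute passive force:
Pp = 0.5 * Kp * gamma * H^2
Pp = 0.5 * 3 * 17.3 * 7.3^2
Pp = 1382.88 kN/m


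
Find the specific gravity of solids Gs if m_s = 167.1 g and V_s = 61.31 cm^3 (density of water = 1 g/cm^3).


Using Gs = m_s / (V_s * rho_w)
Since rho_w = 1 g/cm^3:
Gs = 167.1 / 61.31
Gs = 2.725


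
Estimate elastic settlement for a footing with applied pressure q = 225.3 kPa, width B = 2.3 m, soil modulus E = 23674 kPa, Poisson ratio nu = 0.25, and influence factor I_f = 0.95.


Using Se = q * B * (1 - nu^2) * I_f / E
1 - nu^2 = 1 - 0.25^2 = 0.9375
Se = 225.3 * 2.3 * 0.9375 * 0.95 / 23674
Se = 0.019495 m
Convert to mm: Se = 0.019495 * 1000 = 19.495 mm


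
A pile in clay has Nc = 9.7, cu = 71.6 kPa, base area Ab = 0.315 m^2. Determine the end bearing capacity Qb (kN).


Using Qb = Nc * cu * Ab
Qb = 9.7 * 71.6 * 0.315
Qb = 218.77 kN


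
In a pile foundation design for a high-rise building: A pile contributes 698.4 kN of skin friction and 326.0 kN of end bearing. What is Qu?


Using Qu = Qf + Qb
Qu = 698.4 + 326.0
Qu = 1024.4 kN


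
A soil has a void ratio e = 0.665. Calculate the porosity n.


Result: 0.3994

Derivation:
Using the relation n = e / (1 + e)
n = 0.665 / (1 + 0.665)
n = 0.665 / 1.665
n = 0.3994


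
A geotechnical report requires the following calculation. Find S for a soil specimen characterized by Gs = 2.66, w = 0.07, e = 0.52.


Using S = Gs * w / e
S = 2.66 * 0.07 / 0.52
S = 0.3581


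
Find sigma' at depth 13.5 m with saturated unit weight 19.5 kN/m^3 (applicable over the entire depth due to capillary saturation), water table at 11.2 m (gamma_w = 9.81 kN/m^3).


Result: 240.69 kPa

Derivation:
Total stress = gamma_sat * depth
sigma = 19.5 * 13.5 = 263.25 kPa
Pore water pressure u = gamma_w * (depth - d_wt)
u = 9.81 * (13.5 - 11.2) = 22.563 kPa
Effective stress = sigma - u
sigma' = 263.25 - 22.563 = 240.69 kPa


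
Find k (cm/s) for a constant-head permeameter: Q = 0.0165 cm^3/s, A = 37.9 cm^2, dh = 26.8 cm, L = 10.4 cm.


Compute hydraulic gradient:
i = dh / L = 26.8 / 10.4 = 2.57692
Then apply Darcy's law:
k = Q / (A * i)
k = 0.0165 / (37.9 * 2.57692)
k = 0.0165 / 97.6654
k = 0.000169 cm/s


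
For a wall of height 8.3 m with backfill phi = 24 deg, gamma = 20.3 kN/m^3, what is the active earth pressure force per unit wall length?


Compute active earth pressure coefficient:
Ka = tan^2(45 - phi/2) = tan^2(33.0) = 0.42173
Compute active force:
Pa = 0.5 * Ka * gamma * H^2
Pa = 0.5 * 0.42173 * 20.3 * 8.3^2
Pa = 294.89 kN/m


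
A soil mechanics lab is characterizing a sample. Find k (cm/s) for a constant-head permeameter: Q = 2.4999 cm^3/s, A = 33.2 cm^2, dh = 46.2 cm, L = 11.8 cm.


Compute hydraulic gradient:
i = dh / L = 46.2 / 11.8 = 3.91525
Then apply Darcy's law:
k = Q / (A * i)
k = 2.4999 / (33.2 * 3.91525)
k = 2.4999 / 129.986
k = 0.019232 cm/s


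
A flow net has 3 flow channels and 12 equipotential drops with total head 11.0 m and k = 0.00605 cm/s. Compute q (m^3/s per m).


Result: 0.0001664 m^3/s per m

Derivation:
Convert k to m/s for unit consistency with H:
k = 0.00605 cm/s = 0.00605 / 100 m/s = 6.05e-05 m/s
Using q = k * H * Nf / Nd
Nf / Nd = 3 / 12 = 0.25
q = 6.05e-05 * 11.0 * 0.25
q = 0.0001664 m^3/s per m


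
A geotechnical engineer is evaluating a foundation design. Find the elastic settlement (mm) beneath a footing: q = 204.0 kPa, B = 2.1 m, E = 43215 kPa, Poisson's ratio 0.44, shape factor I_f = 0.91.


Result: 7.275 mm

Derivation:
Using Se = q * B * (1 - nu^2) * I_f / E
1 - nu^2 = 1 - 0.44^2 = 0.8064
Se = 204.0 * 2.1 * 0.8064 * 0.91 / 43215
Se = 0.007275 m
Convert to mm: Se = 0.007275 * 1000 = 7.275 mm


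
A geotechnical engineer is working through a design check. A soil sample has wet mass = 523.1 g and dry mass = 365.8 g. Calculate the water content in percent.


Result: 43.0 %

Derivation:
Using w = (m_wet - m_dry) / m_dry * 100
m_wet - m_dry = 523.1 - 365.8 = 157.3 g
w = 157.3 / 365.8 * 100
w = 43.0 %


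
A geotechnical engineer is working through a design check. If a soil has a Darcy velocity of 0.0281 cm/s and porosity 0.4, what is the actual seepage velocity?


Using v_s = v_d / n
v_s = 0.0281 / 0.4
v_s = 0.07025 cm/s


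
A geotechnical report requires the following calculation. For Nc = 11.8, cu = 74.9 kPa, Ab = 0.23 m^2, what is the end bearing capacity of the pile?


Using Qb = Nc * cu * Ab
Qb = 11.8 * 74.9 * 0.23
Qb = 203.28 kN


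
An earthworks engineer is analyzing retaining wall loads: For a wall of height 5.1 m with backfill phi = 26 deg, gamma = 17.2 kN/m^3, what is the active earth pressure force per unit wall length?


Compute active earth pressure coefficient:
Ka = tan^2(45 - phi/2) = tan^2(32.0) = 0.390462
Compute active force:
Pa = 0.5 * Ka * gamma * H^2
Pa = 0.5 * 0.390462 * 17.2 * 5.1^2
Pa = 87.34 kN/m


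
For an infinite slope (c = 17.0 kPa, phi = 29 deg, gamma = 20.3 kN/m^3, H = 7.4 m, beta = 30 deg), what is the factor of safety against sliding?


Result: 1.221

Derivation:
Using Fs = c / (gamma*H*sin(beta)*cos(beta)) + tan(phi)/tan(beta)
Cohesion contribution = 17.0 / (20.3*7.4*sin(30)*cos(30))
Cohesion contribution = 0.261349
Friction contribution = tan(29)/tan(30) = 0.960091
Fs = 0.261349 + 0.960091
Fs = 1.221


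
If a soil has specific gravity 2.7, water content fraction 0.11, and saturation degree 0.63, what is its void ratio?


Using the relation e = Gs * w / S
e = 2.7 * 0.11 / 0.63
e = 0.4714


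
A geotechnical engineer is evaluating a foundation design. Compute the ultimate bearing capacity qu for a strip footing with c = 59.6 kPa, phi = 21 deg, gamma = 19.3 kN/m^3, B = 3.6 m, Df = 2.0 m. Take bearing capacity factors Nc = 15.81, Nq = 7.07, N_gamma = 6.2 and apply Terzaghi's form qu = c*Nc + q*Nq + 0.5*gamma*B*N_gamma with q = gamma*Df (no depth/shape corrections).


Compute qu = c*Nc + gamma*Df*Nq + 0.5*gamma*B*N_gamma
Term 1: 59.6 * 15.81 = 942.276
Term 2: 19.3 * 2.0 * 7.07 = 272.902
Term 3: 0.5 * 19.3 * 3.6 * 6.2 = 215.388
qu = 942.276 + 272.902 + 215.388
qu = 1430.57 kPa


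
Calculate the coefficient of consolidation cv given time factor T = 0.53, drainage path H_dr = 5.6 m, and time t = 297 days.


Result: 0.05596 m^2/day

Derivation:
Using cv = T * H_dr^2 / t
H_dr^2 = 5.6^2 = 31.36
cv = 0.53 * 31.36 / 297
cv = 0.05596 m^2/day


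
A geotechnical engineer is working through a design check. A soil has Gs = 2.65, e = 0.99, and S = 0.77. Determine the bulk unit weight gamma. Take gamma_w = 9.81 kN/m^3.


Using gamma = gamma_w * (Gs + S*e) / (1 + e)
Numerator: Gs + S*e = 2.65 + 0.77*0.99 = 3.4123
Denominator: 1 + e = 1 + 0.99 = 1.99
gamma = 9.81 * 3.4123 / 1.99
gamma = 16.821 kN/m^3


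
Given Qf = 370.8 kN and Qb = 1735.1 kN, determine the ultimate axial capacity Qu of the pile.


Using Qu = Qf + Qb
Qu = 370.8 + 1735.1
Qu = 2105.9 kN


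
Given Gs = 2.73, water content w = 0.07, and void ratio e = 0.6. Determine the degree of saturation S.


Result: 0.3185

Derivation:
Using S = Gs * w / e
S = 2.73 * 0.07 / 0.6
S = 0.3185


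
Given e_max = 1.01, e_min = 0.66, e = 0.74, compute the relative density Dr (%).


Using Dr = (e_max - e) / (e_max - e_min) * 100
e_max - e = 1.01 - 0.74 = 0.27
e_max - e_min = 1.01 - 0.66 = 0.35
Dr = 0.27 / 0.35 * 100
Dr = 77.14 %


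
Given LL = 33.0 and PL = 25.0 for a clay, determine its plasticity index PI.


Using PI = LL - PL
PI = 33.0 - 25.0
PI = 8.0


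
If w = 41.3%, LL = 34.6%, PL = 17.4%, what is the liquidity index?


First compute the plasticity index:
PI = LL - PL = 34.6 - 17.4 = 17.2
Then compute the liquidity index:
LI = (w - PL) / PI
LI = (41.3 - 17.4) / 17.2
LI = 1.39


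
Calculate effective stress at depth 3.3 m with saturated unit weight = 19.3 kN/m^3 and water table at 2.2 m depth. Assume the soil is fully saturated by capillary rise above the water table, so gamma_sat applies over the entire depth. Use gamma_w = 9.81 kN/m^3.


Total stress = gamma_sat * depth
sigma = 19.3 * 3.3 = 63.69 kPa
Pore water pressure u = gamma_w * (depth - d_wt)
u = 9.81 * (3.3 - 2.2) = 10.791 kPa
Effective stress = sigma - u
sigma' = 63.69 - 10.791 = 52.9 kPa


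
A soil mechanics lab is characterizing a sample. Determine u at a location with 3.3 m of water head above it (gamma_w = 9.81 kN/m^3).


Using u = gamma_w * h_w
u = 9.81 * 3.3
u = 32.37 kPa


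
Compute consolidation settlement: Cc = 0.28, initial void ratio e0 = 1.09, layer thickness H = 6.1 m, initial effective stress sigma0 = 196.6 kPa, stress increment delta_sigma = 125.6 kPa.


Using Sc = Cc * H / (1 + e0) * log10((sigma0 + delta_sigma) / sigma0)
Stress ratio = (196.6 + 125.6) / 196.6 = 1.63886
log10(1.63886) = 0.214542
Cc * H / (1 + e0) = 0.28 * 6.1 / (1 + 1.09) = 0.817225
Sc = 0.817225 * 0.214542
Sc = 0.1753 m


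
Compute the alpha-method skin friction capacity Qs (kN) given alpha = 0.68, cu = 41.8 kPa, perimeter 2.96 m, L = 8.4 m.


Result: 706.73 kN

Derivation:
Using Qs = alpha * cu * perimeter * L
Qs = 0.68 * 41.8 * 2.96 * 8.4
Qs = 706.73 kN


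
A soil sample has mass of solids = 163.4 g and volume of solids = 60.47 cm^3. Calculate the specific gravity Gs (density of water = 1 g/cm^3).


Using Gs = m_s / (V_s * rho_w)
Since rho_w = 1 g/cm^3:
Gs = 163.4 / 60.47
Gs = 2.702


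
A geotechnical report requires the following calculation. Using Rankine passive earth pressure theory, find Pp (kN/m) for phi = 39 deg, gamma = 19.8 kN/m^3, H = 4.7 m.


Result: 961.26 kN/m

Derivation:
Compute passive earth pressure coefficient:
Kp = tan^2(45 + phi/2) = tan^2(64.5) = 4.395495
Compute passive force:
Pp = 0.5 * Kp * gamma * H^2
Pp = 0.5 * 4.395495 * 19.8 * 4.7^2
Pp = 961.26 kN/m


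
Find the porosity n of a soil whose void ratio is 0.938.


Using the relation n = e / (1 + e)
n = 0.938 / (1 + 0.938)
n = 0.938 / 1.938
n = 0.484


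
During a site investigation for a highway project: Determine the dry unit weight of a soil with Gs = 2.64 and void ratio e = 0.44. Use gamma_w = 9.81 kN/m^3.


Using gamma_d = Gs * gamma_w / (1 + e)
gamma_d = 2.64 * 9.81 / (1 + 0.44)
gamma_d = 2.64 * 9.81 / 1.44
gamma_d = 17.985 kN/m^3


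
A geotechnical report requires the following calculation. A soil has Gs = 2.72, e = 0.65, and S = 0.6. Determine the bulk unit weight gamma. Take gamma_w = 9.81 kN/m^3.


Result: 18.49 kN/m^3

Derivation:
Using gamma = gamma_w * (Gs + S*e) / (1 + e)
Numerator: Gs + S*e = 2.72 + 0.6*0.65 = 3.11
Denominator: 1 + e = 1 + 0.65 = 1.65
gamma = 9.81 * 3.11 / 1.65
gamma = 18.49 kN/m^3


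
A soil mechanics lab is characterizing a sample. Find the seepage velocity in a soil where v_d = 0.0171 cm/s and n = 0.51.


Result: 0.03353 cm/s

Derivation:
Using v_s = v_d / n
v_s = 0.0171 / 0.51
v_s = 0.03353 cm/s


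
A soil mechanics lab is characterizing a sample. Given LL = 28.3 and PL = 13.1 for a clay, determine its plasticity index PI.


Result: 15.2

Derivation:
Using PI = LL - PL
PI = 28.3 - 13.1
PI = 15.2


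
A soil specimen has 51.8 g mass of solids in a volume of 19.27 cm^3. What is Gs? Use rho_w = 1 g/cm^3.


Using Gs = m_s / (V_s * rho_w)
Since rho_w = 1 g/cm^3:
Gs = 51.8 / 19.27
Gs = 2.688


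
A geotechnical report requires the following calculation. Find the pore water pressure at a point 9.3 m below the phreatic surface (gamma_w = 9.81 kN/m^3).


Using u = gamma_w * h_w
u = 9.81 * 9.3
u = 91.23 kPa


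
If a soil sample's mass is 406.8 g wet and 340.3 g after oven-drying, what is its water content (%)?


Using w = (m_wet - m_dry) / m_dry * 100
m_wet - m_dry = 406.8 - 340.3 = 66.5 g
w = 66.5 / 340.3 * 100
w = 19.54 %


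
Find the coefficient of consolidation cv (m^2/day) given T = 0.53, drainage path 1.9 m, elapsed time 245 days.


Result: 0.00781 m^2/day

Derivation:
Using cv = T * H_dr^2 / t
H_dr^2 = 1.9^2 = 3.61
cv = 0.53 * 3.61 / 245
cv = 0.00781 m^2/day


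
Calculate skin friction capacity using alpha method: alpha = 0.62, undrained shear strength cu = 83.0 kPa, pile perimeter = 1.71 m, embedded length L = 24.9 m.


Using Qs = alpha * cu * perimeter * L
Qs = 0.62 * 83.0 * 1.71 * 24.9
Qs = 2191.12 kN


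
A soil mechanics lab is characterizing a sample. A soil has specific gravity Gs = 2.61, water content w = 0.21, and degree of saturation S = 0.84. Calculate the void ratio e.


Result: 0.6525

Derivation:
Using the relation e = Gs * w / S
e = 2.61 * 0.21 / 0.84
e = 0.6525


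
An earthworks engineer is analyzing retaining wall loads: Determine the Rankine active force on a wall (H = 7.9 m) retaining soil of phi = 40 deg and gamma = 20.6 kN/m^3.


Compute active earth pressure coefficient:
Ka = tan^2(45 - phi/2) = tan^2(25.0) = 0.217443
Compute active force:
Pa = 0.5 * Ka * gamma * H^2
Pa = 0.5 * 0.217443 * 20.6 * 7.9^2
Pa = 139.78 kN/m
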